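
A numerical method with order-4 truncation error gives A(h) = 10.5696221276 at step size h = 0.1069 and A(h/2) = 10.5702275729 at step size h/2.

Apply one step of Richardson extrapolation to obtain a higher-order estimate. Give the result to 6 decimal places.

r = 4, so 2^r = 16.
Top: 16(10.5702275729) − (10.5696221276) = 158.5540190388
Denominator 16 − 1 = 15.
158.5540190388 ÷ 15 = 10.5702679359
Gap between inputs: 6.054e-04; correction applied: +0.0000403630.

10.570268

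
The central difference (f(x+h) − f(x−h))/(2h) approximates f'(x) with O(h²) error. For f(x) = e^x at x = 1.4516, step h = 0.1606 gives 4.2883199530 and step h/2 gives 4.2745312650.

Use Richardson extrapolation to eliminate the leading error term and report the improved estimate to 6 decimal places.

4.269935

r = 2, so 2^r = 4.
4*4.2745312650 = 17.0981250600; 17.0981250600 − 4.2883199530 = 12.8098051070
Denominator 4 − 1 = 3.
Extrapolated: 12.8098051070 / 3 = 4.2699350357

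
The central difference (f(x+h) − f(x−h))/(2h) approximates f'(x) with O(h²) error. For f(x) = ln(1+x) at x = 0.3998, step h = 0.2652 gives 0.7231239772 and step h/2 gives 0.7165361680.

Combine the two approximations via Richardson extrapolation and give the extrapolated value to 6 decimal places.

Error is O(h^2); halving h shrinks it by 2^2 = 4.
4·0.7165361680 − 0.7231239772 = 2.1430206948
(4·0.7165361680 − 0.7231239772)/(4 − 1) = 0.7143402316

0.714340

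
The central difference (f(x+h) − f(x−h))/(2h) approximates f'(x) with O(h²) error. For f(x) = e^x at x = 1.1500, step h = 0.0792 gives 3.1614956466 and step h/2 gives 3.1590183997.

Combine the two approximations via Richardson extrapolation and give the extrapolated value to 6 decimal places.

Order 2 gives 2^r = 4 and 2^r − 1 = 3.
4×3.1590183997 = 12.6360735988; 12.6360735988 − 3.1614956466 = 9.4745779522
9.4745779522 ÷ 3 = 3.1581926507
Shift from A(h/2): −0.0008257490.

3.158193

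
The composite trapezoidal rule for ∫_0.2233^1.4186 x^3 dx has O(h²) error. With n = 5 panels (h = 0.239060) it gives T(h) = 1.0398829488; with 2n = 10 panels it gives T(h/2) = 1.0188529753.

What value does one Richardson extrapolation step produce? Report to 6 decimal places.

1.011843

r = 2: numerator weight 4, denominator 3.
4 × 1.0188529753 − 1.0398829488 = 3.0355289524
Denominator 4 − 1 = 3.
3.0355289524 ÷ 3 = 1.0118429841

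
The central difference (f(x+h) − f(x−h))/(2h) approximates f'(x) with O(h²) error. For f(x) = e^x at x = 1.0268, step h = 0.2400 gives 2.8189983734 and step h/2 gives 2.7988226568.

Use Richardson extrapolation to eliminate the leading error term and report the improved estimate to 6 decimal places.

Method order is 2; weight 2^2 = 4.
Numerator 4*A(h/2) − A(h) = 4*2.7988226568 − 2.8189983734 = 8.3762922538
R = 8.3762922538/3 = 2.7920974179

2.792097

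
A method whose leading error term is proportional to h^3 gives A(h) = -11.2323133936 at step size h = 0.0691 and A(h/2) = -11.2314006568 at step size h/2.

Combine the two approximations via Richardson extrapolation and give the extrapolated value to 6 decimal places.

-11.231270

Method order is 3; weight 2^3 = 8.
Difference of the inputs: -11.2314006568 − (-11.2323133936) = 0.0009127368
Correction (A(h/2) − A(h))/(8 − 1) = 0.0009127368/7 = 0.0001303910
R = -11.2314006568 + 0.0001303910 = -11.2312702658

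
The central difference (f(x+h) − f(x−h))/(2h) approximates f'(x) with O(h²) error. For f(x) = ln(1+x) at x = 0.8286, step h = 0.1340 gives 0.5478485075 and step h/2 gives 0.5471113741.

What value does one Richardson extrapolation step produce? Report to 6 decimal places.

0.546866

Leading term ∝ h^2; use weight 4 = 2^2.
Numerator 4*A(h/2) − A(h) = 4*0.5471113741 − 0.5478485075 = 1.6405969889
Denominator 4 − 1 = 3.
1.6405969889 ÷ 3 = 0.5468656630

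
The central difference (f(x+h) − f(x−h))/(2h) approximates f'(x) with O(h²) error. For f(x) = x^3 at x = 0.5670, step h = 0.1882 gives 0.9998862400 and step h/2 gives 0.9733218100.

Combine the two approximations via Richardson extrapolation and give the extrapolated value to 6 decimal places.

r = 2: numerator weight 4, denominator 3.
A(h/2) − A(h) = 0.9733218100 − 0.9998862400 = -0.0265644300
Correction (A(h/2) − A(h))/(4 − 1) = (-0.0265644300)/3 = -0.0088548100
R = 0.9733218100 − 0.0088548100 = 0.9644670000

0.964467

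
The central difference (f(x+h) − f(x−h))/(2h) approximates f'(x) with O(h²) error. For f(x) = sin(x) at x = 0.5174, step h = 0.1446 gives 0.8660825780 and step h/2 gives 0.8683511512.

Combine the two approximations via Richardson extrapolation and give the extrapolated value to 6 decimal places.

0.869107

r = 2, so 2^r = 4.
Weighted: 3.4734046048 − 0.8660825780 = 2.6073220268
Divide by 2^2 − 1 = 3.
R = 2.6073220268/3 = 0.8691073423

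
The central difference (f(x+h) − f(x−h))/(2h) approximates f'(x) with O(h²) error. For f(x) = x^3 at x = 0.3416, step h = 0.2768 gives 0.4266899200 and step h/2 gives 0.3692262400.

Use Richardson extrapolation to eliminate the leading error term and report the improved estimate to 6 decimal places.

0.350072

With r = 2 the leading error scales as h^2, so the weight is 2^2 = 4.
A(h/2) − A(h) = 0.3692262400 − 0.4266899200 = -0.0574636800
Divide by 2^2 − 1 = 3: (-0.0574636800)/3 = -0.0191545600
R = 0.3692262400 − 0.0191545600 = 0.3500716800
Gap between inputs: 5.746e-02; correction applied: −0.0191545600.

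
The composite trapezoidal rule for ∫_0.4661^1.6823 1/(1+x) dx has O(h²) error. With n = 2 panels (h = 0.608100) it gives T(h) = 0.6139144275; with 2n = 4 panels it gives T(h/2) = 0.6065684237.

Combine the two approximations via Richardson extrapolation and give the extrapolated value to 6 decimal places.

Error is O(h^2); halving h shrinks it by 2^2 = 4.
4·0.6065684237 = 2.4262736948; subtract 0.6139144275 → 1.8123592673
R = 1.8123592673/3 = 0.6041197558
Correction |R − A(h/2)| = 2.449e-03; gap |A(h/2) − A(h)| = 7.346e-03.

0.604120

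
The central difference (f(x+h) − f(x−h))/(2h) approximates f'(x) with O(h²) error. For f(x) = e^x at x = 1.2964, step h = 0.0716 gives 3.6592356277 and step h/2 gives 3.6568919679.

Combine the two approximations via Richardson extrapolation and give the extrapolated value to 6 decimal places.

Order 2 gives 2^r = 4 and 2^r − 1 = 3.
4*3.6568919679 = 14.6275678716; subtract 3.6592356277 → 10.9683322439
Denominator 4 − 1 = 3.
(4*3.6568919679 − 3.6592356277)/(4 − 1) = 3.6561107480
Gap between inputs: 2.344e-03; correction applied: −0.0007812199.

3.656111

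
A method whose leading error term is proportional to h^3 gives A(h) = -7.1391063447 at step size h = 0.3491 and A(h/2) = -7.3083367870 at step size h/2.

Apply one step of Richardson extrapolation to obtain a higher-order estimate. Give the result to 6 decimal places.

-7.332513

r = 3, so 2^r = 8.
Difference of the inputs: -7.3083367870 − (-7.1391063447) = -0.1692304423
Correction (A(h/2) − A(h))/(8 − 1) = (-0.1692304423)/7 = -0.0241757775
R = A(h/2) + (A(h/2) − A(h))/7 = -7.3083367870 − 0.0241757775 = -7.3325125645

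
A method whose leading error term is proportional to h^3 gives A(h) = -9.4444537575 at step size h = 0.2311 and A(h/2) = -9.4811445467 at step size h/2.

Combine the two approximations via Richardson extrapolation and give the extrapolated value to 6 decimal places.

Method order is 3; weight 2^3 = 8.
2^3×A(h/2) = -75.8491563736; minus A(h) gives -66.4047026161.
Divide by 2^3 − 1 = 7.
(8×(-9.4811445467) − (-9.4444537575))/(8 − 1) = -9.4863860880

-9.486386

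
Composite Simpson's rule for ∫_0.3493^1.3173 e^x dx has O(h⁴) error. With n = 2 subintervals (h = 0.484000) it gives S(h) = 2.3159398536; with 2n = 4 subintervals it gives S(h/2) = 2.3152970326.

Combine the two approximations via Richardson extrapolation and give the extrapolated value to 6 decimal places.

Leading term ∝ h^4; use weight 16 = 2^4.
16*2.3152970326 = 37.0447525216; 37.0447525216 − 2.3159398536 = 34.7288126680
Denominator 16 − 1 = 15.
Result: 2.3152541779

2.315254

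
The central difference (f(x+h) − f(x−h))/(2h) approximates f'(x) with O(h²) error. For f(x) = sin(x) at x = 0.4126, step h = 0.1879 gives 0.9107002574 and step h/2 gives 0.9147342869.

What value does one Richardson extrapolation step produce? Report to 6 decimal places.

0.916079

The method has order 2: 2^2 = 4.
Difference of the inputs: 0.9147342869 − 0.9107002574 = 0.0040340295
Divide by 2^2 − 1 = 3: 0.0040340295/3 = 0.0013446765
R = 0.9147342869 + 0.0013446765 = 0.9160789634
Shift from A(h/2): +0.0013446765.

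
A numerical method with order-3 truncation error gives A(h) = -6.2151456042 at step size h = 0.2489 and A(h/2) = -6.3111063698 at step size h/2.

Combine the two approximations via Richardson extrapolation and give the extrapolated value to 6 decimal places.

r = 3: numerator weight 8, denominator 7.
Top: 8(-6.3111063698) − (-6.2151456042) = -44.2737053542
Divide by 2^3 − 1 = 7.
(8 × (-6.3111063698) − (-6.2151456042))/(8 − 1) = -6.3248150506

-6.324815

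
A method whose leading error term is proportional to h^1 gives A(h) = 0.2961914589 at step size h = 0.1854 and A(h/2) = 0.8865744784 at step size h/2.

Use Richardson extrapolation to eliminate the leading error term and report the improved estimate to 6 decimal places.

1.476957

Leading term ∝ h^1; use weight 2 = 2^1.
2×0.8865744784 = 1.7731489568; 1.7731489568 − 0.2961914589 = 1.4769574979
Extrapolated: 1.4769574979 / 1 = 1.4769574979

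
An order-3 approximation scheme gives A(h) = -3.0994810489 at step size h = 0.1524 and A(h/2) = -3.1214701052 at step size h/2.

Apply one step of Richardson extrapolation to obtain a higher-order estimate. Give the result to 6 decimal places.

With r = 3 the leading error scales as h^3, so the weight is 2^3 = 8.
Top: 8(-3.1214701052) − (-3.0994810489) = -21.8722797927
Denominator 8 − 1 = 7.
So the Richardson estimate is -3.1246113990.

-3.124611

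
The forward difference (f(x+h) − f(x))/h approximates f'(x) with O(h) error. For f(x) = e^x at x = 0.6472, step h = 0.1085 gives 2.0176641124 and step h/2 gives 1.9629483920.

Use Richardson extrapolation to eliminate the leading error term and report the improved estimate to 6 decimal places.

Error is O(h^1); halving h shrinks it by 2^1 = 2.
Numerator 2*A(h/2) − A(h) = 2*1.9629483920 − 2.0176641124 = 1.9082326716
Denominator 2 − 1 = 1.
Extrapolated: 1.9082326716 / 1 = 1.9082326716
Shift from A(h/2): −0.0547157204.

1.908233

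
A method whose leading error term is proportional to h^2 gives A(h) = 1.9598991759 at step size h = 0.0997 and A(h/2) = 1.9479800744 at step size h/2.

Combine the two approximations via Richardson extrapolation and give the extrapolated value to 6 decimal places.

1.944007

Leading term ∝ h^2; use weight 4 = 2^2.
4×1.9479800744 − 1.9598991759 = 5.8320211217
R = 5.8320211217/3 = 1.9440070406
Gap between inputs: 1.192e-02; correction applied: −0.0039730338.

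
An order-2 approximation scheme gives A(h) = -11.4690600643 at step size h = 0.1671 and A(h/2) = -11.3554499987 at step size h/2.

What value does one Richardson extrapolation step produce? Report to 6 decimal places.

The method has order 2: 2^2 = 4.
Numerator 4·A(h/2) − A(h) = 4·(-11.3554499987) − (-11.4690600643) = -33.9527399305
(-33.9527399305) ÷ 3 = -11.3175799768
Shift from A(h/2): +0.0378700219.

-11.317580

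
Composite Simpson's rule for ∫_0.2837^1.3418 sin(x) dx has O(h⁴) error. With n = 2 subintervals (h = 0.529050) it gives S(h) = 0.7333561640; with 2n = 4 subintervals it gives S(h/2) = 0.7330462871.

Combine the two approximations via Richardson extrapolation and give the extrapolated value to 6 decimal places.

r = 4, so 2^r = 16.
16 × 0.7330462871 = 11.7287405936; subtract 0.7333561640 → 10.9953844296
10.9953844296 ÷ 15 = 0.7330256286
Shift from A(h/2): −0.0000206585.

0.733026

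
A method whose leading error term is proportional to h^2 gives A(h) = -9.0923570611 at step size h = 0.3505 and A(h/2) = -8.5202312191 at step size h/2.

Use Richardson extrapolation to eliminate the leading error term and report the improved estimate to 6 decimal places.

Order 2 gives 2^r = 4 and 2^r − 1 = 3.
Top: 4(-8.5202312191) − (-9.0923570611) = -24.9885678153
Denominator 4 − 1 = 3.
(-24.9885678153) ÷ 3 = -8.3295226051
Correction |R − A(h/2)| = 1.907e-01; gap |A(h/2) − A(h)| = 5.721e-01.

-8.329523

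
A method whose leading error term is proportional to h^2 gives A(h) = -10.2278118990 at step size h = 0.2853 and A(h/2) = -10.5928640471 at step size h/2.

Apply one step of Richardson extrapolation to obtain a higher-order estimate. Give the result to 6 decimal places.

-10.714548

Order 2 gives 2^r = 4 and 2^r − 1 = 3.
Weighted: (-42.3714561884) − (-10.2278118990) = -32.1436442894
Denominator 4 − 1 = 3.
(-32.1436442894) ÷ 3 = -10.7145480965
Gap between inputs: 3.651e-01; correction applied: −0.1216840494.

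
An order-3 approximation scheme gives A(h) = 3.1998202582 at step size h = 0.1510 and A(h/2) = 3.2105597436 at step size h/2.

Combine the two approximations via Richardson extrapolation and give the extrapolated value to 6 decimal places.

3.212094

With r = 3 the leading error scales as h^3, so the weight is 2^3 = 8.
8×3.2105597436 = 25.6844779488; 25.6844779488 − 3.1998202582 = 22.4846576906
R = 22.4846576906/7 = 3.2120939558
Gap between inputs: 1.074e-02; correction applied: +0.0015342122.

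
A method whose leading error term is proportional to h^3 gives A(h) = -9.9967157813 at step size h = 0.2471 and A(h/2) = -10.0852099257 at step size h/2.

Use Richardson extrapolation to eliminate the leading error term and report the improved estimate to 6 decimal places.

Error is O(h^3); halving h shrinks it by 2^3 = 8.
Weighted: (-80.6816794056) − (-9.9967157813) = -70.6849636243
Denominator 8 − 1 = 7.
R = (-70.6849636243)/7 = -10.0978519463

-10.097852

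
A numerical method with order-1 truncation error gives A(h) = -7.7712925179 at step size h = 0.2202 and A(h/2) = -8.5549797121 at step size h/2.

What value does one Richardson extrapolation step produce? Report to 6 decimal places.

-9.338667

With r = 1 the leading error scales as h^1, so the weight is 2^1 = 2.
2^1*A(h/2) = -17.1099594242; minus A(h) gives -9.3386669063.
Extrapolated: (-9.3386669063) / 1 = -9.3386669063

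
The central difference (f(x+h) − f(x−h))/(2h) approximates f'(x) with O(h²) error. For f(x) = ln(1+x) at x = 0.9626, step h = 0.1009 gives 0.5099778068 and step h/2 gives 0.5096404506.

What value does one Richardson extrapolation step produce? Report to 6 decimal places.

Order 2 gives 2^r = 4 and 2^r − 1 = 3.
2^2×A(h/2) = 2.0385618024; minus A(h) gives 1.5285839956.
1.5285839956 ÷ 3 = 0.5095279985
Shift from A(h/2): −0.0001124521.

0.509528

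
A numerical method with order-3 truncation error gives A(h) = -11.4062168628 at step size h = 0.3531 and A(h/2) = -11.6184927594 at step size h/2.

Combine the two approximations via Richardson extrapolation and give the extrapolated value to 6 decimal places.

-11.648818

Error is O(h^3); halving h shrinks it by 2^3 = 8.
A(h/2) − A(h) = -11.6184927594 − (-11.4062168628) = -0.2122758966
Divide by 2^3 − 1 = 7: (-0.2122758966)/7 = -0.0303251281
R = -11.6184927594 − 0.0303251281 = -11.6488178875
Correction |R − A(h/2)| = 3.033e-02; gap |A(h/2) − A(h)| = 2.123e-01.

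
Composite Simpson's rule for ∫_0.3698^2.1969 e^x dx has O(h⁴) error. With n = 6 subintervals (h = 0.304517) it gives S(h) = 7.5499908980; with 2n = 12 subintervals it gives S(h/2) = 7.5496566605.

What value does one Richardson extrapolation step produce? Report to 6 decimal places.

7.549634

r = 4, so 2^r = 16.
Numerator 16 × A(h/2) − A(h) = 16 × 7.5496566605 − 7.5499908980 = 113.2445156700
Divide by 2^4 − 1 = 15.
(16 × 7.5496566605 − 7.5499908980)/(16 − 1) = 7.5496343780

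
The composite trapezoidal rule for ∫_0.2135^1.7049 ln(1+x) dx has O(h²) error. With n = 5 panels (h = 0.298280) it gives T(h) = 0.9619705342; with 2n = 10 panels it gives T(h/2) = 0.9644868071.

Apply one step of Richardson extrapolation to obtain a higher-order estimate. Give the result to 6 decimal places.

Error is O(h^2); halving h shrinks it by 2^2 = 4.
4·0.9644868071 − 0.9619705342 = 2.8959766942
Denominator 4 − 1 = 3.
2.8959766942 ÷ 3 = 0.9653255647
Gap between inputs: 2.516e-03; correction applied: +0.0008387576.

0.965326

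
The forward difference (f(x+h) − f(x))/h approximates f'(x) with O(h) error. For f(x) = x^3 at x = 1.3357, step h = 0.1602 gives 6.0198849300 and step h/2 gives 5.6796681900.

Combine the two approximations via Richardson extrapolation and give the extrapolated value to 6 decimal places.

5.339451

r = 1: numerator weight 2, denominator 1.
Weighted: 11.3593363800 − 6.0198849300 = 5.3394514500
Divide by 2^1 − 1 = 1.
R = 5.3394514500/1 = 5.3394514500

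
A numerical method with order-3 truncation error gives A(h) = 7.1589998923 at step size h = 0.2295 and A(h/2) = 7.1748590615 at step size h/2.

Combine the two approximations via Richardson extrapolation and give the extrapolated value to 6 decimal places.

7.177125

With r = 3 the leading error scales as h^3, so the weight is 2^3 = 8.
Top: 8(7.1748590615) − (7.1589998923) = 50.2398725997
Divide by 2^3 − 1 = 7.
50.2398725997 ÷ 7 = 7.1771246571
Shift from A(h/2): +0.0022655956.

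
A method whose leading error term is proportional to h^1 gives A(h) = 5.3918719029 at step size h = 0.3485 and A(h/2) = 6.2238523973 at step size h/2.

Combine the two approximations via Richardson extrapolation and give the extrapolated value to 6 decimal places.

7.055833

Leading term ∝ h^1; use weight 2 = 2^1.
2*6.2238523973 = 12.4477047946; 12.4477047946 − 5.3918719029 = 7.0558328917
Denominator 2 − 1 = 1.
So the Richardson estimate is 7.0558328917.
Gap between inputs: 8.320e-01; correction applied: +0.8319804944.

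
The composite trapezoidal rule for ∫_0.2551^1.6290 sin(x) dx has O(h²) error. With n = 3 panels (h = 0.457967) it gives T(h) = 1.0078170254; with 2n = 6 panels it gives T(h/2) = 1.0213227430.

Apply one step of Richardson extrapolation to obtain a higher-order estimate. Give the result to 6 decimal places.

1.025825

Leading term ∝ h^2; use weight 4 = 2^2.
2^2×A(h/2) = 4.0852909720; minus A(h) gives 3.0774739466.
Denominator 4 − 1 = 3.
Result: 1.0258246489
Gap between inputs: 1.351e-02; correction applied: +0.0045019059.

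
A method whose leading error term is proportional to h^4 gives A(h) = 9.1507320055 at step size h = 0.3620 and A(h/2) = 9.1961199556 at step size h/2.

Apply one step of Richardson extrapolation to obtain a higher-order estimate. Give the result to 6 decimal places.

r = 4: numerator weight 16, denominator 15.
16·9.1961199556 − 9.1507320055 = 137.9871872841
Divide by 2^4 − 1 = 15.
137.9871872841 ÷ 15 = 9.1991458189

9.199146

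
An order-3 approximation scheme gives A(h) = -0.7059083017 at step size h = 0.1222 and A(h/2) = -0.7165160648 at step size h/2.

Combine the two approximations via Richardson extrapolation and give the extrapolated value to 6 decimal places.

-0.718031

r = 3: numerator weight 8, denominator 7.
Top: 8(-0.7165160648) − (-0.7059083017) = -5.0262202167
Denominator 8 − 1 = 7.
R = (-5.0262202167)/7 = -0.7180314595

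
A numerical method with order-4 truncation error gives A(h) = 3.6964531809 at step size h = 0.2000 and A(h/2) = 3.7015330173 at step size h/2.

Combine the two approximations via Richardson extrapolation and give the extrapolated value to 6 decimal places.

Order 4 gives 2^r = 16 and 2^r − 1 = 15.
2^4·A(h/2) = 59.2245282768; minus A(h) gives 55.5280750959.
Extrapolated: 55.5280750959 / 15 = 3.7018716731

3.701872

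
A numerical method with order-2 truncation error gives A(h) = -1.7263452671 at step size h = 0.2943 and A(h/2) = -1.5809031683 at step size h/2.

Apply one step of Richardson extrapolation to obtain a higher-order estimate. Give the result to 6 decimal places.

-1.532422

r = 2, so 2^r = 4.
Difference of the inputs: -1.5809031683 − (-1.7263452671) = 0.1454420988
Correction (A(h/2) − A(h))/(4 − 1) = 0.1454420988/3 = 0.0484806996
R = -1.5809031683 + 0.0484806996 = -1.5324224687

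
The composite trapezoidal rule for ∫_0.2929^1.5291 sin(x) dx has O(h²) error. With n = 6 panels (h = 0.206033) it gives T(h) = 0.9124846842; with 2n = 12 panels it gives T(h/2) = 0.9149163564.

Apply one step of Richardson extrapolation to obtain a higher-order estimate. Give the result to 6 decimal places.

0.915727

The method has order 2: 2^2 = 4.
Top: 4(0.9149163564) − (0.9124846842) = 2.7471807414
(4 × 0.9149163564 − 0.9124846842)/(4 − 1) = 0.9157269138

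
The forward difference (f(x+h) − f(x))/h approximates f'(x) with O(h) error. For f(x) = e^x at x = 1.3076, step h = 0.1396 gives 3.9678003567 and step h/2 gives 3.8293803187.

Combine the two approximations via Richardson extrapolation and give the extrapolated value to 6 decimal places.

Method order is 1; weight 2^1 = 2.
2^1·A(h/2) = 7.6587606374; minus A(h) gives 3.6909602807.
Divide by 2^1 − 1 = 1.
3.6909602807 ÷ 1 = 3.6909602807

3.690960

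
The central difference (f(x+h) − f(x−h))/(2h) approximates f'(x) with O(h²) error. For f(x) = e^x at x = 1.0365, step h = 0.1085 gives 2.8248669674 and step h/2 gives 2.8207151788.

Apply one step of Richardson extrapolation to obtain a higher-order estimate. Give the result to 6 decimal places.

Error is O(h^2); halving h shrinks it by 2^2 = 4.
4 × 2.8207151788 − 2.8248669674 = 8.4579937478
(4 × 2.8207151788 − 2.8248669674)/(4 − 1) = 2.8193312493

2.819331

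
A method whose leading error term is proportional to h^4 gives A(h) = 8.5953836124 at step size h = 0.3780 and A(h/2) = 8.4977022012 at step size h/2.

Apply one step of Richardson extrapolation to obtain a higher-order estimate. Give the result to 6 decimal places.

8.491190

With r = 4 the leading error scales as h^4, so the weight is 2^4 = 16.
16*8.4977022012 = 135.9632352192; 135.9632352192 − 8.5953836124 = 127.3678516068
Extrapolated: 127.3678516068 / 15 = 8.4911901071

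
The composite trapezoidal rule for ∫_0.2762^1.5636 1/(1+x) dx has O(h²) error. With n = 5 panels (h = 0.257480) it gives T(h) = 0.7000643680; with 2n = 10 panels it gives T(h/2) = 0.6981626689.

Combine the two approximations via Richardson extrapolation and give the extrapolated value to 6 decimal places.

0.697529

r = 2: numerator weight 4, denominator 3.
Weighted: 2.7926506756 − 0.7000643680 = 2.0925863076
(4×0.6981626689 − 0.7000643680)/(4 − 1) = 0.6975287692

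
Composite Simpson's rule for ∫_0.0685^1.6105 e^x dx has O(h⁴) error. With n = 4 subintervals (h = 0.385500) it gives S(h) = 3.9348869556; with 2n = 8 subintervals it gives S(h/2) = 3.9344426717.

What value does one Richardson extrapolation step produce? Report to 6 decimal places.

The method has order 4: 2^4 = 16.
Top: 16(3.9344426717) − (3.9348869556) = 59.0161957916
(16*3.9344426717 − 3.9348869556)/(16 − 1) = 3.9344130528
Correction |R − A(h/2)| = 2.962e-05; gap |A(h/2) − A(h)| = 4.443e-04.

3.934413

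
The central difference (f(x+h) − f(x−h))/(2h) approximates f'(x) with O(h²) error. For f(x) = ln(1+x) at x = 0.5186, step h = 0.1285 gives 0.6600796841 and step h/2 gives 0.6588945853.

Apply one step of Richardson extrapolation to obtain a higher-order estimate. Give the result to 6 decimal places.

0.658500

r = 2: numerator weight 4, denominator 3.
4×0.6588945853 = 2.6355783412; 2.6355783412 − 0.6600796841 = 1.9754986571
Divide by 2^2 − 1 = 3.
Extrapolated: 1.9754986571 / 3 = 0.6584995524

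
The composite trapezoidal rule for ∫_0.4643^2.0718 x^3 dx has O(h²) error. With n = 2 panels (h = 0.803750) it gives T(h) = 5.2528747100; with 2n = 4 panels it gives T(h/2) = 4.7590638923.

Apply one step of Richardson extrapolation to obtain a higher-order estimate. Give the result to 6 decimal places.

4.594460

Order 2 gives 2^r = 4 and 2^r − 1 = 3.
2^2*A(h/2) = 19.0362555692; minus A(h) gives 13.7833808592.
R = 13.7833808592/3 = 4.5944602864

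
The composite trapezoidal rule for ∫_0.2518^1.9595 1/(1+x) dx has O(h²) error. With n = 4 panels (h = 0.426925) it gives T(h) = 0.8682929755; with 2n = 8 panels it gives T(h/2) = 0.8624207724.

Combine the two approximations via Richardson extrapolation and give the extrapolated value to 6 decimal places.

Order 2 gives 2^r = 4 and 2^r − 1 = 3.
Numerator 4 × A(h/2) − A(h) = 4 × 0.8624207724 − 0.8682929755 = 2.5813901141
Divide by 2^2 − 1 = 3.
So the Richardson estimate is 0.8604633714.
Correction |R − A(h/2)| = 1.957e-03; gap |A(h/2) − A(h)| = 5.872e-03.

0.860463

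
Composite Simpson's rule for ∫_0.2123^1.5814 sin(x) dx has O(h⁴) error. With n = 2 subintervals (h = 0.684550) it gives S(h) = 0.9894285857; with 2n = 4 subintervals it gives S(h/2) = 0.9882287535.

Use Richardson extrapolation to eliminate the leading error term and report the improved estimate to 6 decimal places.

0.988149

r = 4: numerator weight 16, denominator 15.
Weighted: 15.8116600560 − 0.9894285857 = 14.8222314703
Divide by 2^4 − 1 = 15.
14.8222314703 ÷ 15 = 0.9881487647
Gap between inputs: 1.200e-03; correction applied: −0.0000799888.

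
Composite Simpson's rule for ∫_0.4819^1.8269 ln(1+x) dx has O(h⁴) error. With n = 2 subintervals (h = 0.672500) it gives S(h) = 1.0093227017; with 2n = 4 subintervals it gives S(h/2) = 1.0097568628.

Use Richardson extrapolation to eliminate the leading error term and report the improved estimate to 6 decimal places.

1.009786

Method order is 4; weight 2^4 = 16.
Difference of the inputs: 1.0097568628 − 1.0093227017 = 0.0004341611
Correction (A(h/2) − A(h))/(16 − 1) = 0.0004341611/15 = 0.0000289441
R = 1.0097568628 + 0.0000289441 = 1.0097858069
Correction |R − A(h/2)| = 2.894e-05; gap |A(h/2) − A(h)| = 4.342e-04.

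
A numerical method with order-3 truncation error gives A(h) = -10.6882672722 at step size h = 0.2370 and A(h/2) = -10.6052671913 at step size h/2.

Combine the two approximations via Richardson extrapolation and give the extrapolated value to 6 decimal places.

-10.593410

With r = 3 the leading error scales as h^3, so the weight is 2^3 = 8.
Numerator 8 × A(h/2) − A(h) = 8 × (-10.6052671913) − (-10.6882672722) = -74.1538702582
Denominator 8 − 1 = 7.
R = (-74.1538702582)/7 = -10.5934100369
Gap between inputs: 8.300e-02; correction applied: +0.0118571544.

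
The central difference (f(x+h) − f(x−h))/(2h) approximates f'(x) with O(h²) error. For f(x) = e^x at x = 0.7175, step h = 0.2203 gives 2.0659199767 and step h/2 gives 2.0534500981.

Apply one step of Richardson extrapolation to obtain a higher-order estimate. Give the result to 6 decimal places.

r = 2, so 2^r = 4.
4×2.0534500981 = 8.2138003924; 8.2138003924 − 2.0659199767 = 6.1478804157
R = 6.1478804157/3 = 2.0492934719

2.049293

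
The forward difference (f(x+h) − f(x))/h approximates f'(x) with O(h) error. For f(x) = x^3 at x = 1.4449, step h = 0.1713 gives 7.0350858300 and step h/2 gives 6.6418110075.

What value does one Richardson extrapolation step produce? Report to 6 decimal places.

6.248536

Leading term ∝ h^1; use weight 2 = 2^1.
2×6.6418110075 = 13.2836220150; subtract 7.0350858300 → 6.2485361850
Denominator 2 − 1 = 1.
6.2485361850 ÷ 1 = 6.2485361850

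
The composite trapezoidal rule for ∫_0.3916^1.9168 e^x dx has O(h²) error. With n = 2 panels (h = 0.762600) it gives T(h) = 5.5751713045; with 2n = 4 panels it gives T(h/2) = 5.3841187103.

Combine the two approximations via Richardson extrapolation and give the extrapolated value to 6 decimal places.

The method has order 2: 2^2 = 4.
4×5.3841187103 = 21.5364748412; subtract 5.5751713045 → 15.9613035367
Denominator 4 − 1 = 3.
(4×5.3841187103 − 5.5751713045)/(4 − 1) = 5.3204345122
Gap between inputs: 1.911e-01; correction applied: −0.0636841981.

5.320435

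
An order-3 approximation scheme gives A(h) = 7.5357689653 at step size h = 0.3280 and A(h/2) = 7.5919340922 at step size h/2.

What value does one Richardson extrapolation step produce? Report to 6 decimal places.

7.599958

Order 3 gives 2^r = 8 and 2^r − 1 = 7.
Top: 8(7.5919340922) − (7.5357689653) = 53.1997037723
Divide by 2^3 − 1 = 7.
So the Richardson estimate is 7.5999576818.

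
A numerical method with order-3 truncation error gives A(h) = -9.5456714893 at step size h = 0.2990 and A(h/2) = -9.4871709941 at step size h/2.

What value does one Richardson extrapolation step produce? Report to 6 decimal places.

-9.478814

Method order is 3; weight 2^3 = 8.
Weighted: (-75.8973679528) − (-9.5456714893) = -66.3516964635
Denominator 8 − 1 = 7.
Extrapolated: (-66.3516964635) / 7 = -9.4788137805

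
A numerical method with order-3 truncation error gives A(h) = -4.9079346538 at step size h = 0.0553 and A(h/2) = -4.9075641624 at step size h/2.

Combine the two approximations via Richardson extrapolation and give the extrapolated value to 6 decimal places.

The method has order 3: 2^3 = 8.
A(h/2) − A(h) = -4.9075641624 − (-4.9079346538) = 0.0003704914
Divide by 2^3 − 1 = 7: 0.0003704914/7 = 0.0000529273
R = -4.9075641624 + 0.0000529273 = -4.9075112351

-4.907511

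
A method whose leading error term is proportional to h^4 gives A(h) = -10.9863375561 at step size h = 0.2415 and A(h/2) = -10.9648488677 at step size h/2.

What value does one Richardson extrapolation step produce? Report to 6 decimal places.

r = 4: numerator weight 16, denominator 15.
16 × (-10.9648488677) − (-10.9863375561) = -164.4512443271
Divide by 2^4 − 1 = 15.
(16 × (-10.9648488677) − (-10.9863375561))/(16 − 1) = -10.9634162885
Shift from A(h/2): +0.0014325792.

-10.963416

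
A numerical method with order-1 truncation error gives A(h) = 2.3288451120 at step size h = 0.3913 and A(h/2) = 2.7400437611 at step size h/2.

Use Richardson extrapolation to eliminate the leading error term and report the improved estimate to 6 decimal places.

Leading term ∝ h^1; use weight 2 = 2^1.
Weighted: 5.4800875222 − 2.3288451120 = 3.1512424102
Denominator 2 − 1 = 1.
So the Richardson estimate is 3.1512424102.
Correction |R − A(h/2)| = 4.112e-01; gap |A(h/2) − A(h)| = 4.112e-01.

3.151242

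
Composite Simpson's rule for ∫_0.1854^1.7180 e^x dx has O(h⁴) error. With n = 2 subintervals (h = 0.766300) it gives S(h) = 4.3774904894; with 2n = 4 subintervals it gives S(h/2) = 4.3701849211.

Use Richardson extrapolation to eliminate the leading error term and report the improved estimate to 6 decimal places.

4.369698

With r = 4 the leading error scales as h^4, so the weight is 2^4 = 16.
Top: 16(4.3701849211) − (4.3774904894) = 65.5454682482
Denominator 16 − 1 = 15.
Extrapolated: 65.5454682482 / 15 = 4.3696978832
Correction |R − A(h/2)| = 4.870e-04; gap |A(h/2) − A(h)| = 7.306e-03.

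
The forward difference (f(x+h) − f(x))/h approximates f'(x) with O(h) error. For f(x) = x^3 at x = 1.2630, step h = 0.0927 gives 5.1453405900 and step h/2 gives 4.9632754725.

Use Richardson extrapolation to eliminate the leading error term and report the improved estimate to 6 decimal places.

4.781210

Leading term ∝ h^1; use weight 2 = 2^1.
Numerator 2×A(h/2) − A(h) = 2×4.9632754725 − 5.1453405900 = 4.7812103550
Denominator 2 − 1 = 1.
4.7812103550 ÷ 1 = 4.7812103550
Shift from A(h/2): −0.1820651175.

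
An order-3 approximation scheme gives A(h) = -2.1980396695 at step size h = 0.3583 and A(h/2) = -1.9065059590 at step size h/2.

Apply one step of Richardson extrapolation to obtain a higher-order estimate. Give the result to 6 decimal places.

-1.864858

Order 3 gives 2^r = 8 and 2^r − 1 = 7.
Top: 8(-1.9065059590) − (-2.1980396695) = -13.0540080025
Divide by 2^3 − 1 = 7.
Extrapolated: (-13.0540080025) / 7 = -1.8648582861
Gap between inputs: 2.915e-01; correction applied: +0.0416476729.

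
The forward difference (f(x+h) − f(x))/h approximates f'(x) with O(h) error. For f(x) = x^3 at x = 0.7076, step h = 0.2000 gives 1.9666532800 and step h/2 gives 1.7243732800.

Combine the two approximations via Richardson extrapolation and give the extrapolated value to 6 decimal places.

1.482093

The method has order 1: 2^1 = 2.
2*1.7243732800 = 3.4487465600; 3.4487465600 − 1.9666532800 = 1.4820932800
(2*1.7243732800 − 1.9666532800)/(2 − 1) = 1.4820932800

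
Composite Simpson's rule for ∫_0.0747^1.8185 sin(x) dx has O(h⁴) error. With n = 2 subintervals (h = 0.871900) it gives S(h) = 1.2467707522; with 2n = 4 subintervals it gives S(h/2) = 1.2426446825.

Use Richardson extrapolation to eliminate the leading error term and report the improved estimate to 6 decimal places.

Leading term ∝ h^4; use weight 16 = 2^4.
Difference of the inputs: 1.2426446825 − 1.2467707522 = -0.0041260697
Correction (A(h/2) − A(h))/(16 − 1) = (-0.0041260697)/15 = -0.0002750713
R = 1.2426446825 − 0.0002750713 = 1.2423696112

1.242370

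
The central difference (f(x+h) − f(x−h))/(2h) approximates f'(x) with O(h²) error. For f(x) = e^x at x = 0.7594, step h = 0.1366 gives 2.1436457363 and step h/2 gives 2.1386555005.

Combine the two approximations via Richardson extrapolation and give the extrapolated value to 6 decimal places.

2.136992

The method has order 2: 2^2 = 4.
Top: 4(2.1386555005) − (2.1436457363) = 6.4109762657
Divide by 2^2 − 1 = 3.
(4 × 2.1386555005 − 2.1436457363)/(4 − 1) = 2.1369920886
Correction |R − A(h/2)| = 1.663e-03; gap |A(h/2) − A(h)| = 4.990e-03.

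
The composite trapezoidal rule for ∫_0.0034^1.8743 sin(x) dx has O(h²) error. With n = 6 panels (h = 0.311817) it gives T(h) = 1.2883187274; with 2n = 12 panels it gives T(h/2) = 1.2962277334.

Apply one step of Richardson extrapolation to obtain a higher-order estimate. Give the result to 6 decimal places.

r = 2: numerator weight 4, denominator 3.
Top: 4(1.2962277334) − (1.2883187274) = 3.8965922062
(4×1.2962277334 − 1.2883187274)/(4 − 1) = 1.2988640687
Shift from A(h/2): +0.0026363353.

1.298864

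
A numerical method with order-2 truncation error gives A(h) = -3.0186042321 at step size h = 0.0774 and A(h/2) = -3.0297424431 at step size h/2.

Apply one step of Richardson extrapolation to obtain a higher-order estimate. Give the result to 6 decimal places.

-3.033455

Order 2 gives 2^r = 4 and 2^r − 1 = 3.
4 × (-3.0297424431) = -12.1189697724; (-12.1189697724) − (-3.0186042321) = -9.1003655403
(-9.1003655403) ÷ 3 = -3.0334551801
Shift from A(h/2): −0.0037127370.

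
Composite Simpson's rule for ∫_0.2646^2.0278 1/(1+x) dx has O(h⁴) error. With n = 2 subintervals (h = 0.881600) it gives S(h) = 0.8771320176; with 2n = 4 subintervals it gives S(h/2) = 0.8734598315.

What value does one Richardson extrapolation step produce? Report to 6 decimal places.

0.873215

r = 4, so 2^r = 16.
2^4*A(h/2) = 13.9753573040; minus A(h) gives 13.0982252864.
Denominator 16 − 1 = 15.
13.0982252864 ÷ 15 = 0.8732150191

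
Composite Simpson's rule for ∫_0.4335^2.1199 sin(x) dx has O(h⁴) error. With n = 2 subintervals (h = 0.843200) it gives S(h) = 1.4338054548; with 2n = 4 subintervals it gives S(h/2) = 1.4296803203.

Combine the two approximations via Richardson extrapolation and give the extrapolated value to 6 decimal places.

The method has order 4: 2^4 = 16.
Numerator 16 × A(h/2) − A(h) = 16 × 1.4296803203 − 1.4338054548 = 21.4410796700
Extrapolated: 21.4410796700 / 15 = 1.4294053113
Shift from A(h/2): −0.0002750090.

1.429405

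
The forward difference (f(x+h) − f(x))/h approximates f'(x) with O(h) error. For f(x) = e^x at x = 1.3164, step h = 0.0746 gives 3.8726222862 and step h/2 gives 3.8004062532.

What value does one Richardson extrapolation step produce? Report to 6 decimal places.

3.728190

The method has order 1: 2^1 = 2.
2×3.8004062532 − 3.8726222862 = 3.7281902202
3.7281902202 ÷ 1 = 3.7281902202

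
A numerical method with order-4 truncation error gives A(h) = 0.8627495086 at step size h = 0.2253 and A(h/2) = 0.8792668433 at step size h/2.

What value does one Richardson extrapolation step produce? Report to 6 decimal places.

0.880368

Leading term ∝ h^4; use weight 16 = 2^4.
Top: 16(0.8792668433) − (0.8627495086) = 13.2055199842
13.2055199842 ÷ 15 = 0.8803679989
Gap between inputs: 1.652e-02; correction applied: +0.0011011556.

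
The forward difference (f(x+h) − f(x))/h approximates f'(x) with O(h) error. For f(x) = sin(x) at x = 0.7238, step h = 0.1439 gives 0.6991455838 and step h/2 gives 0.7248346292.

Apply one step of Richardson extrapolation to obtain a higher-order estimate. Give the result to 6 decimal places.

Method order is 1; weight 2^1 = 2.
Top: 2(0.7248346292) − (0.6991455838) = 0.7505236746
0.7505236746 ÷ 1 = 0.7505236746
Gap between inputs: 2.569e-02; correction applied: +0.0256890454.

0.750524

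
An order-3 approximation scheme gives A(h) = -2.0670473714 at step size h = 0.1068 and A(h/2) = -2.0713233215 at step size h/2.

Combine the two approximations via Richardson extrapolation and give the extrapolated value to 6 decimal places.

-2.071934

Leading term ∝ h^3; use weight 8 = 2^3.
Top: 8(-2.0713233215) − (-2.0670473714) = -14.5035392006
Denominator 8 − 1 = 7.
So the Richardson estimate is -2.0719341715.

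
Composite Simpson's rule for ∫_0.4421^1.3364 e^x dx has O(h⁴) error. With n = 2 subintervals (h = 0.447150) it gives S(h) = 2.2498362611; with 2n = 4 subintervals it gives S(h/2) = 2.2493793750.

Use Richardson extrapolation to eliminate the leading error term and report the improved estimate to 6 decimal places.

2.249349

Method order is 4; weight 2^4 = 16.
A(h/2) − A(h) = 2.2493793750 − 2.2498362611 = -0.0004568861
Correction (A(h/2) − A(h))/(16 − 1) = (-0.0004568861)/15 = -0.0000304591
R = A(h/2) + (A(h/2) − A(h))/15 = 2.2493793750 − 0.0000304591 = 2.2493489159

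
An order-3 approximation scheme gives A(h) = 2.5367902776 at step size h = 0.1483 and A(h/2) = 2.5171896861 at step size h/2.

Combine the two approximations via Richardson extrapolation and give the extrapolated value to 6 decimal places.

2.514390

Order 3 gives 2^r = 8 and 2^r − 1 = 7.
2^3×A(h/2) = 20.1375174888; minus A(h) gives 17.6007272112.
(8×2.5171896861 − 2.5367902776)/(8 − 1) = 2.5143896016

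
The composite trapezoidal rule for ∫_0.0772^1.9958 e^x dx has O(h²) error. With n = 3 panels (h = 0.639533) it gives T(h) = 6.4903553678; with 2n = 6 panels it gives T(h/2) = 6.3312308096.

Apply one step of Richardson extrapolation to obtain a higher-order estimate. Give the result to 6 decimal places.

6.278189

With r = 2 the leading error scales as h^2, so the weight is 2^2 = 4.
Numerator 4·A(h/2) − A(h) = 4·6.3312308096 − 6.4903553678 = 18.8345678706
Denominator 4 − 1 = 3.
(4·6.3312308096 − 6.4903553678)/(4 − 1) = 6.2781892902
Correction |R − A(h/2)| = 5.304e-02; gap |A(h/2) − A(h)| = 1.591e-01.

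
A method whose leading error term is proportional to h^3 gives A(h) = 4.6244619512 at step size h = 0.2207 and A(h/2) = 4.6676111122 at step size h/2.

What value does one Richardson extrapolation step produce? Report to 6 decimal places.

4.673775

The method has order 3: 2^3 = 8.
Top: 8(4.6676111122) − (4.6244619512) = 32.7164269464
Denominator 8 − 1 = 7.
Extrapolated: 32.7164269464 / 7 = 4.6737752781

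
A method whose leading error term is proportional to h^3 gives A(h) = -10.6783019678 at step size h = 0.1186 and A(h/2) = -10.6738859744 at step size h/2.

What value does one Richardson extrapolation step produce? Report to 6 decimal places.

-10.673255

r = 3, so 2^r = 8.
8·(-10.6738859744) = -85.3910877952; (-85.3910877952) − (-10.6783019678) = -74.7127858274
Extrapolated: (-74.7127858274) / 7 = -10.6732551182
Gap between inputs: 4.416e-03; correction applied: +0.0006308562.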